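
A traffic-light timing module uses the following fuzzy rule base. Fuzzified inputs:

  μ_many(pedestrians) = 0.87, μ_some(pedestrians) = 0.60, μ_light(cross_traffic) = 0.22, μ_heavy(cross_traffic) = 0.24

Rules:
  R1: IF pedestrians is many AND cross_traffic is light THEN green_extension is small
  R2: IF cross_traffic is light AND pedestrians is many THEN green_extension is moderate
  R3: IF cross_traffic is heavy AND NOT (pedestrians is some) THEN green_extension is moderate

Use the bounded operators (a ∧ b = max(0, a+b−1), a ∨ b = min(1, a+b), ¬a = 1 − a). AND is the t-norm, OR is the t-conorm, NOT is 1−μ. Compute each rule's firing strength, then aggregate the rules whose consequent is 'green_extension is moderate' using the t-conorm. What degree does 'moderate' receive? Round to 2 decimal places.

0.09

R1: many=0.87, light=0.22; AND[max(0, a+b−1)] → w = 0.09
R2: light=0.22, many=0.87; AND[max(0, a+b−1)] → w = 0.09
R3: heavy=0.24, ¬some=1−0.60=0.40; AND[max(0, a+b−1)] → w = 0.00
Rules with consequent 'moderate': {R2, R3} → strengths 0.09, 0.00
Aggregate via t-conorm [min(1, a+b)]: 0.09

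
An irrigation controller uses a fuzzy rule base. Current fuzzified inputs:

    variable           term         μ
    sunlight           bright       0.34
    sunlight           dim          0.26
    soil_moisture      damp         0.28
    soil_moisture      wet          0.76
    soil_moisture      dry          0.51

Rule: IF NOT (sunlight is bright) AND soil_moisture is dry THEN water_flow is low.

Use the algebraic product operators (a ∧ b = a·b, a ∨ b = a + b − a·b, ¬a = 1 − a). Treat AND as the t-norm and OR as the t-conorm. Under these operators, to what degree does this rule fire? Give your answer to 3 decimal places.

0.337

firing strength: ¬bright=1−0.34=0.66, dry=0.51; AND[a·b] → w = 0.3366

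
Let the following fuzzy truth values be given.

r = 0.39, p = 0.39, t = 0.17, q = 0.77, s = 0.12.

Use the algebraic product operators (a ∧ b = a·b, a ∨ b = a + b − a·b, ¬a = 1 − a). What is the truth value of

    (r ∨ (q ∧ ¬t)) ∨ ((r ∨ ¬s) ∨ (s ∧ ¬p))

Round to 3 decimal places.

0.985

¬t = 1 − 0.1700 = 0.8300
q ∧ ¬t = a·b on (0.7700, 0.8300) = 0.6391
r ∨ (q ∧ ¬t) = a + b − a·b on (0.3900, 0.6391) = 0.7799
¬s = 1 − 0.1200 = 0.8800
r ∨ ¬s = a + b − a·b on (0.3900, 0.8800) = 0.9268
¬p = 1 − 0.3900 = 0.6100
s ∧ ¬p = a·b on (0.1200, 0.6100) = 0.0732
(r ∨ ¬s) ∨ (s ∧ ¬p) = a + b − a·b on (0.9268, 0.0732) = 0.9322
(r ∨ (q ∧ ¬t)) ∨ ((r ∨ ¬s) ∨ (s ∧ ¬p)) = a + b − a·b on (0.7799, 0.9322) = 0.9851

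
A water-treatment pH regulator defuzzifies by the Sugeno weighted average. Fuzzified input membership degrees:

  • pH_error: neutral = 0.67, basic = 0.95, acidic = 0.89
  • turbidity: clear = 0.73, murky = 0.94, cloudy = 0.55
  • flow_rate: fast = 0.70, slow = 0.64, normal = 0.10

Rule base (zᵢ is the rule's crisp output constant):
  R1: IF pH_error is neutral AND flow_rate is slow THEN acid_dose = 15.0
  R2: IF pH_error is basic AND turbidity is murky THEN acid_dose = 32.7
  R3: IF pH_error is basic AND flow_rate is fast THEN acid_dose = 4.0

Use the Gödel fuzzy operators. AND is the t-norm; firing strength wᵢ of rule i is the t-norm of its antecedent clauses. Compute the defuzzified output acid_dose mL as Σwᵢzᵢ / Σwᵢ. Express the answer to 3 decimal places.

R1 (z=15.0): neutral=0.67, slow=0.64; AND[min(a, b)] → w = 0.64
R2 (z=32.7): basic=0.95, murky=0.94; AND[min(a, b)] → w = 0.94
R3 (z=4.0): basic=0.95, fast=0.70; AND[min(a, b)] → w = 0.70
Weighted average = (0.64·15.0 + 0.94·32.7 + 0.70·4.0) / (0.64 + 0.94 + 0.70)
  = 43.1380 / 2.2800 = 18.920

18.920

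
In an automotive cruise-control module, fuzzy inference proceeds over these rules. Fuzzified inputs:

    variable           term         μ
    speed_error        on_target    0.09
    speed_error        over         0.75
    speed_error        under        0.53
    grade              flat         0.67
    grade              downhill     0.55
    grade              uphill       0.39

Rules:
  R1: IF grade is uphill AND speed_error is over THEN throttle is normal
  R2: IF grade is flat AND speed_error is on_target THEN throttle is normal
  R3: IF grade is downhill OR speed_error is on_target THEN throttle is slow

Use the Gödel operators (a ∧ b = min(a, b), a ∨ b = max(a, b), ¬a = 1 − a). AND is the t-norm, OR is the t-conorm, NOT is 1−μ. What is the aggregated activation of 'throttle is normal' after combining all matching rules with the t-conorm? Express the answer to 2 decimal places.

0.39

R1: uphill=0.39, over=0.75; AND[min(a, b)] → w = 0.39
R2: flat=0.67, on_target=0.09; AND[min(a, b)] → w = 0.09
R3: downhill=0.55, on_target=0.09; OR[max(a, b)] → w = 0.55
Rules with consequent 'normal': {R1, R2} → strengths 0.39, 0.09
Aggregate via t-conorm [max(a, b)]: 0.39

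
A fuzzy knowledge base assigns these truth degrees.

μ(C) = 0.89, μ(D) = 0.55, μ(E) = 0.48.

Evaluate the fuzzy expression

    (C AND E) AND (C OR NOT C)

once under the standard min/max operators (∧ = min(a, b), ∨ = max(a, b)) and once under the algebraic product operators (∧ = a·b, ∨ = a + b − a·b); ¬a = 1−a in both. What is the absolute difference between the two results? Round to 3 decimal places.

0.095

Under standard min/max:
  C AND E = min(a, b) on (0.89, 0.48) = 0.48
  NOT C = 1 − 0.89 = 0.11
  C OR NOT C = max(a, b) on (0.89, 0.11) = 0.89
  (C AND E) AND (C OR NOT C) = min(a, b) on (0.48, 0.89) = 0.48
  → value = 0.4800
Under algebraic product:
  C AND E = a·b on (0.8900, 0.4800) = 0.4272
  NOT C = 1 − 0.8900 = 0.1100
  C OR NOT C = a + b − a·b on (0.8900, 0.1100) = 0.9021
  (C AND E) AND (C OR NOT C) = a·b on (0.4272, 0.9021) = 0.3854
  → value = 0.3854
|0.4800 − 0.3854| = 0.095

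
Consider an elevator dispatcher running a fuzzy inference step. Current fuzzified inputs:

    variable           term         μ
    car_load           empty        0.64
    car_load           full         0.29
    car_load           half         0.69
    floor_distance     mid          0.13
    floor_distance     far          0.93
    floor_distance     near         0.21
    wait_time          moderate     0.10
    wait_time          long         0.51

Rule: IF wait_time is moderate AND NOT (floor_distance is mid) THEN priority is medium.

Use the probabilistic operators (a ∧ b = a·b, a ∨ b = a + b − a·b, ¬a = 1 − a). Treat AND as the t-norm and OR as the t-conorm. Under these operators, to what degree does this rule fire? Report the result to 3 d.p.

0.087

firing strength: moderate=0.10, ¬mid=1−0.13=0.87; AND[a·b] → w = 0.0870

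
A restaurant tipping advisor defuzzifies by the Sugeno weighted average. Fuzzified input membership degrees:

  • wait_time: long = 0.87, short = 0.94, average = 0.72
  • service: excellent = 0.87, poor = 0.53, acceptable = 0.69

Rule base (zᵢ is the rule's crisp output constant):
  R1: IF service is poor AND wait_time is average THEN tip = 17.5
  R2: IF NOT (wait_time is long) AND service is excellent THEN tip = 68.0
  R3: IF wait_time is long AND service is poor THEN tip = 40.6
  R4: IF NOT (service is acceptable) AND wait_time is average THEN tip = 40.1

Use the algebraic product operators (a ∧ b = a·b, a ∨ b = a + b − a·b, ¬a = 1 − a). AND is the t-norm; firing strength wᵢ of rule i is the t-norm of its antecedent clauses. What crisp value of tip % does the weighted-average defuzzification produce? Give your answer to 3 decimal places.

R1 (z=17.5): poor=0.53, average=0.72; AND[a·b] → w = 0.3816
R2 (z=68.0): ¬long=1−0.87=0.13, excellent=0.87; AND[a·b] → w = 0.1131
R3 (z=40.6): long=0.87, poor=0.53; AND[a·b] → w = 0.4611
R4 (z=40.1): ¬acceptable=1−0.69=0.31, average=0.72; AND[a·b] → w = 0.2232
Weighted average = (0.3816·17.5 + 0.1131·68.0 + 0.4611·40.6 + 0.2232·40.1) / (0.3816 + 0.1131 + 0.4611 + 0.2232)
  = 42.0398 / 1.1790 = 35.657

35.657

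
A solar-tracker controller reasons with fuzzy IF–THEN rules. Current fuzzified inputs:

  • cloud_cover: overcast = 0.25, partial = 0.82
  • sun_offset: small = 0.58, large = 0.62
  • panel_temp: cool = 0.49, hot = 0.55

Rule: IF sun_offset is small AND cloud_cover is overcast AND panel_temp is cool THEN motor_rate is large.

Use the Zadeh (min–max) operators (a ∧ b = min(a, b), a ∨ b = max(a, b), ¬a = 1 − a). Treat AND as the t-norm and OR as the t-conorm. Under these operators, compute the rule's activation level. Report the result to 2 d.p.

0.25

firing strength: small=0.58, overcast=0.25, cool=0.49; AND[min(a, b)] → w = 0.25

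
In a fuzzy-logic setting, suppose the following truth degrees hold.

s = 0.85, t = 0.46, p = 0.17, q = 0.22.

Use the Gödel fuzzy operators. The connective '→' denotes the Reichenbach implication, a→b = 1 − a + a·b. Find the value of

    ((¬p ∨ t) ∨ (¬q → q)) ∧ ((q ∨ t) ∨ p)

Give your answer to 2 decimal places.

0.46

¬p = 1 − 0.17 = 0.83
¬p ∨ t = max(a, b) on (0.83, 0.46) = 0.83
¬q = 1 − 0.22 = 0.78
¬q → q  [Reichenbach: 1 − a + a·b] with a=0.78, b=0.22 → 0.39
(¬p ∨ t) ∨ (¬q → q) = max(a, b) on (0.83, 0.39) = 0.83
q ∨ t = max(a, b) on (0.22, 0.46) = 0.46
(q ∨ t) ∨ p = max(a, b) on (0.46, 0.17) = 0.46
((¬p ∨ t) ∨ (¬q → q)) ∧ ((q ∨ t) ∨ p) = min(a, b) on (0.83, 0.46) = 0.46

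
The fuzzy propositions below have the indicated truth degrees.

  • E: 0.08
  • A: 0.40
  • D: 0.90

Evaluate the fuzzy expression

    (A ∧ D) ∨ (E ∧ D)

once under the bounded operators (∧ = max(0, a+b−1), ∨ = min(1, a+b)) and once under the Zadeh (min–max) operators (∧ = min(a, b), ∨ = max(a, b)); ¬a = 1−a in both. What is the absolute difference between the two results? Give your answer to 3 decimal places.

0.100

Under bounded:
  A ∧ D = max(0, a+b−1) on (0.40, 0.90) = 0.30
  E ∧ D = max(0, a+b−1) on (0.08, 0.90) = 0.00
  (A ∧ D) ∨ (E ∧ D) = min(1, a+b) on (0.30, 0.00) = 0.30
  → value = 0.3000
Under Zadeh (min–max):
  A ∧ D = min(a, b) on (0.40, 0.90) = 0.40
  E ∧ D = min(a, b) on (0.08, 0.90) = 0.08
  (A ∧ D) ∨ (E ∧ D) = max(a, b) on (0.40, 0.08) = 0.40
  → value = 0.4000
|0.3000 − 0.4000| = 0.100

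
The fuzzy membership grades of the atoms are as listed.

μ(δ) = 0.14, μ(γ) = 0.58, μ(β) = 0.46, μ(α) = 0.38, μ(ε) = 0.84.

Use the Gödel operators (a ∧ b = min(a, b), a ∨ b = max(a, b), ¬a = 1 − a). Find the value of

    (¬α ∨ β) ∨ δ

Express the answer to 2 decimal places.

0.62

¬α = 1 − 0.38 = 0.62
¬α ∨ β = max(a, b) on (0.62, 0.46) = 0.62
(¬α ∨ β) ∨ δ = max(a, b) on (0.62, 0.14) = 0.62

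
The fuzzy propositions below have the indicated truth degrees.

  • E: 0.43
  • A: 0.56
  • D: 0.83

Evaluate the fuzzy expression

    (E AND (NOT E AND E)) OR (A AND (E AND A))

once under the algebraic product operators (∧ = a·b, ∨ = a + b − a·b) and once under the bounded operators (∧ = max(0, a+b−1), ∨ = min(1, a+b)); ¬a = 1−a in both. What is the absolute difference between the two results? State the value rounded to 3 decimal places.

Under algebraic product:
  NOT E = 1 − 0.4300 = 0.5700
  NOT E AND E = a·b on (0.5700, 0.4300) = 0.2451
  E AND (NOT E AND E) = a·b on (0.4300, 0.2451) = 0.1054
  E AND A = a·b on (0.4300, 0.5600) = 0.2408
  A AND (E AND A) = a·b on (0.5600, 0.2408) = 0.1348
  (E AND (NOT E AND E)) OR (A AND (E AND A)) = a + b − a·b on (0.1054, 0.1348) = 0.2260
  → value = 0.2260
Under bounded:
  NOT E = 1 − 0.43 = 0.57
  NOT E AND E = max(0, a+b−1) on (0.57, 0.43) = 0.00
  E AND (NOT E AND E) = max(0, a+b−1) on (0.43, 0.00) = 0.00
  E AND A = max(0, a+b−1) on (0.43, 0.56) = 0.00
  A AND (E AND A) = max(0, a+b−1) on (0.56, 0.00) = 0.00
  (E AND (NOT E AND E)) OR (A AND (E AND A)) = min(1, a+b) on (0.00, 0.00) = 0.00
  → value = 0.0000
|0.2260 − 0.0000| = 0.226

0.226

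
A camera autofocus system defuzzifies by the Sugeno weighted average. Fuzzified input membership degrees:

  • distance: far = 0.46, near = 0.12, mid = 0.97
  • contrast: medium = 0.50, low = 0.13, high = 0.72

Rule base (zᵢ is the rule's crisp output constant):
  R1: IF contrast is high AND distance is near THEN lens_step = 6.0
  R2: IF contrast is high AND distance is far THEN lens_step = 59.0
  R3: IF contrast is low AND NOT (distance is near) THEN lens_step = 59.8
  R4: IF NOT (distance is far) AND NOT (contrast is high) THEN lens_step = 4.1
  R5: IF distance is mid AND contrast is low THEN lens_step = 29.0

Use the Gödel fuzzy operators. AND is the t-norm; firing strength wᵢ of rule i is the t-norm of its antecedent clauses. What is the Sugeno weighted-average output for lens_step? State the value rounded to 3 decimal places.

36.207

R1 (z=6.0): high=0.72, near=0.12; AND[min(a, b)] → w = 0.12
R2 (z=59.0): high=0.72, far=0.46; AND[min(a, b)] → w = 0.46
R3 (z=59.8): low=0.13, ¬near=1−0.12=0.88; AND[min(a, b)] → w = 0.13
R4 (z=4.1): ¬far=1−0.46=0.54, ¬high=1−0.72=0.28; AND[min(a, b)] → w = 0.28
R5 (z=29.0): mid=0.97, low=0.13; AND[min(a, b)] → w = 0.13
Weighted average = (0.12·6.0 + 0.46·59.0 + 0.13·59.8 + 0.28·4.1 + 0.13·29.0) / (0.12 + 0.46 + 0.13 + 0.28 + 0.13)
  = 40.5520 / 1.1200 = 36.207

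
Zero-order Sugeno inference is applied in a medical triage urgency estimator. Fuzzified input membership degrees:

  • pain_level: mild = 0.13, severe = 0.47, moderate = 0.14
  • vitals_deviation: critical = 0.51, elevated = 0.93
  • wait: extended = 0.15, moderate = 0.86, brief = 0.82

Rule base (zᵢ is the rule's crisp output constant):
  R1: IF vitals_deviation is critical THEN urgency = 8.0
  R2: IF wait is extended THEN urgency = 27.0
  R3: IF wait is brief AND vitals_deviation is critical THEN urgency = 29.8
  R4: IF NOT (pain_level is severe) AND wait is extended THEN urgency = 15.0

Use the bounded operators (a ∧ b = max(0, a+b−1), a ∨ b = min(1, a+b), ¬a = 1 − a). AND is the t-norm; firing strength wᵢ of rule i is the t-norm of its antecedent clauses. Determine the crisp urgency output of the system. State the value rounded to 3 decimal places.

R1 (z=8.0): critical=0.51 → w = 0.51
R2 (z=27.0): extended=0.15 → w = 0.15
R3 (z=29.8): brief=0.82, critical=0.51; AND[max(0, a+b−1)] → w = 0.33
R4 (z=15.0): ¬severe=1−0.47=0.53, extended=0.15; AND[max(0, a+b−1)] → w = 0.00
Weighted average = (0.51·8.0 + 0.15·27.0 + 0.33·29.8 + 0.00·15.0) / (0.51 + 0.15 + 0.33 + 0.00)
  = 17.9640 / 0.9900 = 18.145

18.145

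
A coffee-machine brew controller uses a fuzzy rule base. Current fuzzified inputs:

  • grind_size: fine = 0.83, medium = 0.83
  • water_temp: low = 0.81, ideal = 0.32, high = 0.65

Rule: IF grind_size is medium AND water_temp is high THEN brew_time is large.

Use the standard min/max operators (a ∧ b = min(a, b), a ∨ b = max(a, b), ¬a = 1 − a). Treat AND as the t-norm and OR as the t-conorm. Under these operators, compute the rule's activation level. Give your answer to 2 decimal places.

0.65

firing strength: medium=0.83, high=0.65; AND[min(a, b)] → w = 0.65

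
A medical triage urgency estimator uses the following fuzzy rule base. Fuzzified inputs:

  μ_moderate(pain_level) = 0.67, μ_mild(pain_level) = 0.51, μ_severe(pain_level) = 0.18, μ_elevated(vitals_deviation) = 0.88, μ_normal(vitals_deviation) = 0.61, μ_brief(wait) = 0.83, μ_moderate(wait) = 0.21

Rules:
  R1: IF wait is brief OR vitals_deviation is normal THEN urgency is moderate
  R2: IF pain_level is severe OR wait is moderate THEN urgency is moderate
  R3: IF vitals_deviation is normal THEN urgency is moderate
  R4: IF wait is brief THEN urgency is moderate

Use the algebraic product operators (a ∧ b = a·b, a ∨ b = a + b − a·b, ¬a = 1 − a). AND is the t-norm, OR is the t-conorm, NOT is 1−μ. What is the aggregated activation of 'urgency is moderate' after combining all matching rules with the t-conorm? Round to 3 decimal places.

R1: brief=0.83, normal=0.61; OR[a + b − a·b] → w = 0.9337
R2: severe=0.18, moderate=0.21; OR[a + b − a·b] → w = 0.3522
R3: normal=0.61 → w = 0.6100
R4: brief=0.83 → w = 0.8300
Rules with consequent 'moderate': {R1, R2, R3, R4} → strengths 0.9337, 0.3522, 0.6100, 0.8300
Aggregate via t-conorm [a + b − a·b]: 0.9972

0.997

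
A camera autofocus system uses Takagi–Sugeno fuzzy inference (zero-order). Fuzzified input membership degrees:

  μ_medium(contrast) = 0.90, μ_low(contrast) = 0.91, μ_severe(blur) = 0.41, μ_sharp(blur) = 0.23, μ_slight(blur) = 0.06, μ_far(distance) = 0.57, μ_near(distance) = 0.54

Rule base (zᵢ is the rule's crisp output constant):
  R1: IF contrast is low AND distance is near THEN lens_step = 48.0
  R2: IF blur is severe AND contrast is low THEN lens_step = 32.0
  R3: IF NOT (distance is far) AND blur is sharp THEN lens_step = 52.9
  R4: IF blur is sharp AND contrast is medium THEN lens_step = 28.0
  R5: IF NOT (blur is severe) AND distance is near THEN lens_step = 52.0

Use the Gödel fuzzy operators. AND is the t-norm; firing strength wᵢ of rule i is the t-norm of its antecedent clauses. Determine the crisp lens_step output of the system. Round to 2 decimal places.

43.96

R1 (z=48.0): low=0.91, near=0.54; AND[min(a, b)] → w = 0.54
R2 (z=32.0): severe=0.41, low=0.91; AND[min(a, b)] → w = 0.41
R3 (z=52.9): ¬far=1−0.57=0.43, sharp=0.23; AND[min(a, b)] → w = 0.23
R4 (z=28.0): sharp=0.23, medium=0.90; AND[min(a, b)] → w = 0.23
R5 (z=52.0): ¬severe=1−0.41=0.59, near=0.54; AND[min(a, b)] → w = 0.54
Weighted average = (0.54·48.0 + 0.41·32.0 + 0.23·52.9 + 0.23·28.0 + 0.54·52.0) / (0.54 + 0.41 + 0.23 + 0.23 + 0.54)
  = 85.7270 / 1.9500 = 43.96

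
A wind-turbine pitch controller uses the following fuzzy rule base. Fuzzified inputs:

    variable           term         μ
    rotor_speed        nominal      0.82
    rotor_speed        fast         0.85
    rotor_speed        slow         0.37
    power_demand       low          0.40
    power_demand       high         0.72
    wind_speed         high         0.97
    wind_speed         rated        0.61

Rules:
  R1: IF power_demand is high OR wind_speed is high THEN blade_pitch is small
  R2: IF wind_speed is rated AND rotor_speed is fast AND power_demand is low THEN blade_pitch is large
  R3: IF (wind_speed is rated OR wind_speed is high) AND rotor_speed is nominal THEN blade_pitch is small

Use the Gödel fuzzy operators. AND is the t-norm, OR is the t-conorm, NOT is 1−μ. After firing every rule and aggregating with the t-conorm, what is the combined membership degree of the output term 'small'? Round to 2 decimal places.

R1: high=0.72, high=0.97; OR[max(a, b)] → w = 0.97
R2: rated=0.61, fast=0.85, low=0.40; AND[min(a, b)] → w = 0.40
R3: (rated=0.61 OR high=0.97) = 0.97; AND[min(a, b)] with nominal=0.82 → w = 0.82
Rules with consequent 'small': {R1, R3} → strengths 0.97, 0.82
Aggregate via t-conorm [max(a, b)]: 0.97

0.97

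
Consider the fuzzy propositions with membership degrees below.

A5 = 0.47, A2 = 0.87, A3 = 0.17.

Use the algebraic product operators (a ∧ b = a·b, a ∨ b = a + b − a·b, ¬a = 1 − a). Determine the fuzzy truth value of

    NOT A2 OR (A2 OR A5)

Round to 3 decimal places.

NOT A2 = 1 − 0.8700 = 0.1300
A2 OR A5 = a + b − a·b on (0.8700, 0.4700) = 0.9311
NOT A2 OR (A2 OR A5) = a + b − a·b on (0.1300, 0.9311) = 0.9401

0.940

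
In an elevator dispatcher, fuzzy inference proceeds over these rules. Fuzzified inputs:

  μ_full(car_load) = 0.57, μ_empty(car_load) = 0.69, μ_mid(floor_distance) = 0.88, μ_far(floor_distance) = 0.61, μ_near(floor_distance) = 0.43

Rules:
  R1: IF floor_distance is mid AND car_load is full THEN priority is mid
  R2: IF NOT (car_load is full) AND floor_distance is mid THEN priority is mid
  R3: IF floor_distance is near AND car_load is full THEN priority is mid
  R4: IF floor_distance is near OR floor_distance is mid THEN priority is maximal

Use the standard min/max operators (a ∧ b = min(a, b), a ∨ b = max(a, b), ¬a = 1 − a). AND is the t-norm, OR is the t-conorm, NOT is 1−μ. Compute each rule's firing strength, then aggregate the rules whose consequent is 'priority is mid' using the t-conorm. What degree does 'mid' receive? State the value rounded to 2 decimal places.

R1: mid=0.88, full=0.57; AND[min(a, b)] → w = 0.57
R2: ¬full=1−0.57=0.43, mid=0.88; AND[min(a, b)] → w = 0.43
R3: near=0.43, full=0.57; AND[min(a, b)] → w = 0.43
R4: near=0.43, mid=0.88; OR[max(a, b)] → w = 0.88
Rules with consequent 'mid': {R1, R2, R3} → strengths 0.57, 0.43, 0.43
Aggregate via t-conorm [max(a, b)]: 0.57

0.57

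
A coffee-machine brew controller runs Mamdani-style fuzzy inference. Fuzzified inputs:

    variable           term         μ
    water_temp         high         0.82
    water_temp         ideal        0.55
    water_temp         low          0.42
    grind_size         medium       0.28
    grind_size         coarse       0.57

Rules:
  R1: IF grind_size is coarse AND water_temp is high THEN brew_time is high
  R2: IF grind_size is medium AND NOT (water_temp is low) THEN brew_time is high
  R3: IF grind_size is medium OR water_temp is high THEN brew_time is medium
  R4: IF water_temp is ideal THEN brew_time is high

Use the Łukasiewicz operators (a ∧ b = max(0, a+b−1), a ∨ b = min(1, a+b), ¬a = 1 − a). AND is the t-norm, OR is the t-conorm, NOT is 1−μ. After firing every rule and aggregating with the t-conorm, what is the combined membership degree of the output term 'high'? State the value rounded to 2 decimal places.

0.94

R1: coarse=0.57, high=0.82; AND[max(0, a+b−1)] → w = 0.39
R2: medium=0.28, ¬low=1−0.42=0.58; AND[max(0, a+b−1)] → w = 0.00
R3: medium=0.28, high=0.82; OR[min(1, a+b)] → w = 1.00
R4: ideal=0.55 → w = 0.55
Rules with consequent 'high': {R1, R2, R4} → strengths 0.39, 0.00, 0.55
Aggregate via t-conorm [min(1, a+b)]: 0.94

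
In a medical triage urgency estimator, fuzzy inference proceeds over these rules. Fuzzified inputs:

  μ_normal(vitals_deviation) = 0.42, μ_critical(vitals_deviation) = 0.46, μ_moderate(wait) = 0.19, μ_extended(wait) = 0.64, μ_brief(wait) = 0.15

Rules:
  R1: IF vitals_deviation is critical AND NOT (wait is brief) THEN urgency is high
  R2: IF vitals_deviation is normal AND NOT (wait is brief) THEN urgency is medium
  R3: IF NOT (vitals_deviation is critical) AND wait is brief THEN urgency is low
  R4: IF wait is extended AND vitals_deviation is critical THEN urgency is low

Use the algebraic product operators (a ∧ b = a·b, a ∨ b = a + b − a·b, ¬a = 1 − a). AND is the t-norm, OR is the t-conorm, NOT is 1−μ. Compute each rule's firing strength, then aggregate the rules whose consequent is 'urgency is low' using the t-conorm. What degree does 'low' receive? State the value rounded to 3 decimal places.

0.352

R1: critical=0.46, ¬brief=1−0.15=0.85; AND[a·b] → w = 0.3910
R2: normal=0.42, ¬brief=1−0.15=0.85; AND[a·b] → w = 0.3570
R3: ¬critical=1−0.46=0.54, brief=0.15; AND[a·b] → w = 0.0810
R4: extended=0.64, critical=0.46; AND[a·b] → w = 0.2944
Rules with consequent 'low': {R3, R4} → strengths 0.0810, 0.2944
Aggregate via t-conorm [a + b − a·b]: 0.3516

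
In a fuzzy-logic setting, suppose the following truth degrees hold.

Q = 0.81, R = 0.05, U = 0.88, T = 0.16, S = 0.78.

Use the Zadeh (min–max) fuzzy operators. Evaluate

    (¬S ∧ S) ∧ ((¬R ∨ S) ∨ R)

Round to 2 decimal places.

¬S = 1 − 0.78 = 0.22
¬S ∧ S = min(a, b) on (0.22, 0.78) = 0.22
¬R = 1 − 0.05 = 0.95
¬R ∨ S = max(a, b) on (0.95, 0.78) = 0.95
(¬R ∨ S) ∨ R = max(a, b) on (0.95, 0.05) = 0.95
(¬S ∧ S) ∧ ((¬R ∨ S) ∨ R) = min(a, b) on (0.22, 0.95) = 0.22

0.22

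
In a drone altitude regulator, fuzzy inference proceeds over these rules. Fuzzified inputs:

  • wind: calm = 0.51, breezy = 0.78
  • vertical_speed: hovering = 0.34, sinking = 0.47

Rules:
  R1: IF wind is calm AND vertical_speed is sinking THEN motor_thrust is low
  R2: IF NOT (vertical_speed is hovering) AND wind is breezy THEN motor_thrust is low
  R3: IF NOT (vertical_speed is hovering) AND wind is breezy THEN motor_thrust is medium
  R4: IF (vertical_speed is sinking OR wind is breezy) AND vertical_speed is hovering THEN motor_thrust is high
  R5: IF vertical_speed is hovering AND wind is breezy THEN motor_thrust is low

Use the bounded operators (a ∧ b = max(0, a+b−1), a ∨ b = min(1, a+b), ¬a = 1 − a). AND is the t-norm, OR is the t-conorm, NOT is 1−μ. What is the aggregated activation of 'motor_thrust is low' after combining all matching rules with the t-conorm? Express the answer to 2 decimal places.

R1: calm=0.51, sinking=0.47; AND[max(0, a+b−1)] → w = 0.00
R2: ¬hovering=1−0.34=0.66, breezy=0.78; AND[max(0, a+b−1)] → w = 0.44
R3: ¬hovering=1−0.34=0.66, breezy=0.78; AND[max(0, a+b−1)] → w = 0.44
R4: (sinking=0.47 OR breezy=0.78) = 1.00; AND[max(0, a+b−1)] with hovering=0.34 → w = 0.34
R5: hovering=0.34, breezy=0.78; AND[max(0, a+b−1)] → w = 0.12
Rules with consequent 'low': {R1, R2, R5} → strengths 0.00, 0.44, 0.12
Aggregate via t-conorm [min(1, a+b)]: 0.56

0.56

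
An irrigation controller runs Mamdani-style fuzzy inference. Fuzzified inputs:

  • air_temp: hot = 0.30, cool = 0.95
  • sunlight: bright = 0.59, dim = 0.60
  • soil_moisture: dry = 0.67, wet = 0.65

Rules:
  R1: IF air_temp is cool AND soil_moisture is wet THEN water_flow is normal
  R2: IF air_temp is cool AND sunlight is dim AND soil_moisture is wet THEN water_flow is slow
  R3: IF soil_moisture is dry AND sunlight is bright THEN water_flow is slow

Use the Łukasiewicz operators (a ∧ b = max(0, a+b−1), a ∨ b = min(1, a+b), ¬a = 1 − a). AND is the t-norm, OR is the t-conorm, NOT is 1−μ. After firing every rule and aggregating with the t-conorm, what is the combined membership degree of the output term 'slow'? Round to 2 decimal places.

R1: cool=0.95, wet=0.65; AND[max(0, a+b−1)] → w = 0.60
R2: cool=0.95, dim=0.60, wet=0.65; AND[max(0, a+b−1)] → w = 0.20
R3: dry=0.67, bright=0.59; AND[max(0, a+b−1)] → w = 0.26
Rules with consequent 'slow': {R2, R3} → strengths 0.20, 0.26
Aggregate via t-conorm [min(1, a+b)]: 0.46

0.46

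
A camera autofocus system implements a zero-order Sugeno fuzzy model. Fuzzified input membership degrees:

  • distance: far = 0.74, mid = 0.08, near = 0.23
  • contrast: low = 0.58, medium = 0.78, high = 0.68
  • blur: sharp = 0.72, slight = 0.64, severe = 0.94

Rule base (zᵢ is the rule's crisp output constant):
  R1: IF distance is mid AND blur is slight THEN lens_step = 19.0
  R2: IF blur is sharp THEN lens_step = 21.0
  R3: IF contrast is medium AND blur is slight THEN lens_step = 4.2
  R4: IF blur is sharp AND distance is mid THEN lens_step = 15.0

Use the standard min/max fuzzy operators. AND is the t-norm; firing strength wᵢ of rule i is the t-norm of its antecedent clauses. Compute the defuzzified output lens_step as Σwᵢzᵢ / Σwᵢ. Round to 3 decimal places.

13.505

R1 (z=19.0): mid=0.08, slight=0.64; AND[min(a, b)] → w = 0.08
R2 (z=21.0): sharp=0.72 → w = 0.72
R3 (z=4.2): medium=0.78, slight=0.64; AND[min(a, b)] → w = 0.64
R4 (z=15.0): sharp=0.72, mid=0.08; AND[min(a, b)] → w = 0.08
Weighted average = (0.08·19.0 + 0.72·21.0 + 0.64·4.2 + 0.08·15.0) / (0.08 + 0.72 + 0.64 + 0.08)
  = 20.5280 / 1.5200 = 13.505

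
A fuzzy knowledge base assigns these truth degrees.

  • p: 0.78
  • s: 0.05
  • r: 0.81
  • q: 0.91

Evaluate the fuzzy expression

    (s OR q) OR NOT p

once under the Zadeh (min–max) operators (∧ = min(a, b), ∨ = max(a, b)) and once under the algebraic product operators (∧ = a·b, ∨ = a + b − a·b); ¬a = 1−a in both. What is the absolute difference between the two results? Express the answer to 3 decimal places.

Under Zadeh (min–max):
  s OR q = max(a, b) on (0.05, 0.91) = 0.91
  NOT p = 1 − 0.78 = 0.22
  (s OR q) OR NOT p = max(a, b) on (0.91, 0.22) = 0.91
  → value = 0.9100
Under algebraic product:
  s OR q = a + b − a·b on (0.0500, 0.9100) = 0.9145
  NOT p = 1 − 0.7800 = 0.2200
  (s OR q) OR NOT p = a + b − a·b on (0.9145, 0.2200) = 0.9333
  → value = 0.9333
|0.9100 − 0.9333| = 0.023

0.023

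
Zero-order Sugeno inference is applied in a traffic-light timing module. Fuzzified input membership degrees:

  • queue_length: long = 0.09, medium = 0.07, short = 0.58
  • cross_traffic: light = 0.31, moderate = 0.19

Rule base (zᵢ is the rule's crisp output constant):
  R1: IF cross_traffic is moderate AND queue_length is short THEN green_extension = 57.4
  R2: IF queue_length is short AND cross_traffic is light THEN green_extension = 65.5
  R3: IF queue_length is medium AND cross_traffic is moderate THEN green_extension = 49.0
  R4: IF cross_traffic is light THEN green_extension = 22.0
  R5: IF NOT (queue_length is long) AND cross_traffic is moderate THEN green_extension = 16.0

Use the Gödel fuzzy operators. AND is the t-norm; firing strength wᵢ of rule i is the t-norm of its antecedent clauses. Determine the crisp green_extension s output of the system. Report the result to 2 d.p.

41.59

R1 (z=57.4): moderate=0.19, short=0.58; AND[min(a, b)] → w = 0.19
R2 (z=65.5): short=0.58, light=0.31; AND[min(a, b)] → w = 0.31
R3 (z=49.0): medium=0.07, moderate=0.19; AND[min(a, b)] → w = 0.07
R4 (z=22.0): light=0.31 → w = 0.31
R5 (z=16.0): ¬long=1−0.09=0.91, moderate=0.19; AND[min(a, b)] → w = 0.19
Weighted average = (0.19·57.4 + 0.31·65.5 + 0.07·49.0 + 0.31·22.0 + 0.19·16.0) / (0.19 + 0.31 + 0.07 + 0.31 + 0.19)
  = 44.5010 / 1.0700 = 41.59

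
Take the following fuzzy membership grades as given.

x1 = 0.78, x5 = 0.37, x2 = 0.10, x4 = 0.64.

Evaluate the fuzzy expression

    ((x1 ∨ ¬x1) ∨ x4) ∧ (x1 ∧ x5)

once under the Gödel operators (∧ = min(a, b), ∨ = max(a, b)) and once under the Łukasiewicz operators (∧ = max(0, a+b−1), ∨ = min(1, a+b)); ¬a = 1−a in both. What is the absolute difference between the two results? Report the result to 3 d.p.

0.220

Under Gödel:
  ¬x1 = 1 − 0.78 = 0.22
  x1 ∨ ¬x1 = max(a, b) on (0.78, 0.22) = 0.78
  (x1 ∨ ¬x1) ∨ x4 = max(a, b) on (0.78, 0.64) = 0.78
  x1 ∧ x5 = min(a, b) on (0.78, 0.37) = 0.37
  ((x1 ∨ ¬x1) ∨ x4) ∧ (x1 ∧ x5) = min(a, b) on (0.78, 0.37) = 0.37
  → value = 0.3700
Under Łukasiewicz:
  ¬x1 = 1 − 0.78 = 0.22
  x1 ∨ ¬x1 = min(1, a+b) on (0.78, 0.22) = 1.00
  (x1 ∨ ¬x1) ∨ x4 = min(1, a+b) on (1.00, 0.64) = 1.00
  x1 ∧ x5 = max(0, a+b−1) on (0.78, 0.37) = 0.15
  ((x1 ∨ ¬x1) ∨ x4) ∧ (x1 ∧ x5) = max(0, a+b−1) on (1.00, 0.15) = 0.15
  → value = 0.1500
|0.3700 − 0.1500| = 0.220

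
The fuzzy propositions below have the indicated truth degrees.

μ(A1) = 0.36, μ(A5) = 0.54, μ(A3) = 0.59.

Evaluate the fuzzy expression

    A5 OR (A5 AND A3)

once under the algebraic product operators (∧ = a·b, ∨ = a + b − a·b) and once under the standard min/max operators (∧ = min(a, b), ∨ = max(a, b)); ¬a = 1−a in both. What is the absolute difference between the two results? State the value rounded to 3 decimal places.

Under algebraic product:
  A5 AND A3 = a·b on (0.5400, 0.5900) = 0.3186
  A5 OR (A5 AND A3) = a + b − a·b on (0.5400, 0.3186) = 0.6866
  → value = 0.6866
Under standard min/max:
  A5 AND A3 = min(a, b) on (0.54, 0.59) = 0.54
  A5 OR (A5 AND A3) = max(a, b) on (0.54, 0.54) = 0.54
  → value = 0.5400
|0.6866 − 0.5400| = 0.147

0.147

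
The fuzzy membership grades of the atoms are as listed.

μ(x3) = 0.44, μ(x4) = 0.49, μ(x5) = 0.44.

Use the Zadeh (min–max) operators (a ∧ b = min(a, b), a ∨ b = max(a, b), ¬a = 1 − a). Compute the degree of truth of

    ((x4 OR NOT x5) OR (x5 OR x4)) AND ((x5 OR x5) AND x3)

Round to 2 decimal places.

0.44

NOT x5 = 1 − 0.44 = 0.56
x4 OR NOT x5 = max(a, b) on (0.49, 0.56) = 0.56
x5 OR x4 = max(a, b) on (0.44, 0.49) = 0.49
(x4 OR NOT x5) OR (x5 OR x4) = max(a, b) on (0.56, 0.49) = 0.56
x5 OR x5 = max(a, b) on (0.44, 0.44) = 0.44
(x5 OR x5) AND x3 = min(a, b) on (0.44, 0.44) = 0.44
((x4 OR NOT x5) OR (x5 OR x4)) AND ((x5 OR x5) AND x3) = min(a, b) on (0.56, 0.44) = 0.44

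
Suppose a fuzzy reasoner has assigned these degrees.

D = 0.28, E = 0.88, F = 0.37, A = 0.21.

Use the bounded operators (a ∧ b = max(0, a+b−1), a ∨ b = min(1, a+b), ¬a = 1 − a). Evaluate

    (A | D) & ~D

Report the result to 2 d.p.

A | D = min(1, a+b) on (0.21, 0.28) = 0.49
~D = 1 − 0.28 = 0.72
(A | D) & ~D = max(0, a+b−1) on (0.49, 0.72) = 0.21

0.21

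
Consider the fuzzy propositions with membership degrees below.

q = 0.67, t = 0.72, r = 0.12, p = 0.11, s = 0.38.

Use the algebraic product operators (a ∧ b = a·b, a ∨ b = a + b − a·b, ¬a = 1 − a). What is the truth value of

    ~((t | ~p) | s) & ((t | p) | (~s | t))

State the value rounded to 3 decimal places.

~p = 1 − 0.1100 = 0.8900
t | ~p = a + b − a·b on (0.7200, 0.8900) = 0.9692
(t | ~p) | s = a + b − a·b on (0.9692, 0.3800) = 0.9809
~((t | ~p) | s) = 1 − 0.9809 = 0.0191
t | p = a + b − a·b on (0.7200, 0.1100) = 0.7508
~s = 1 − 0.3800 = 0.6200
~s | t = a + b − a·b on (0.6200, 0.7200) = 0.8936
(t | p) | (~s | t) = a + b − a·b on (0.7508, 0.8936) = 0.9735
~((t | ~p) | s) & ((t | p) | (~s | t)) = a·b on (0.0191, 0.9735) = 0.0186

0.019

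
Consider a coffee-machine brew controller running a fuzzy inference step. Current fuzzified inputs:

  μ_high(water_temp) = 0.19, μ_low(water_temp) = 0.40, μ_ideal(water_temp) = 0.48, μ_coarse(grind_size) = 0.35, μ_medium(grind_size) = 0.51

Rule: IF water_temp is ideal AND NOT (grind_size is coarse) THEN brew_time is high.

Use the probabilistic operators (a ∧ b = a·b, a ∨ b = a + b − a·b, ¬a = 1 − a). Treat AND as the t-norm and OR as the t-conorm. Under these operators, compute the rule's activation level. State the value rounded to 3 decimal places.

0.312

firing strength: ideal=0.48, ¬coarse=1−0.35=0.65; AND[a·b] → w = 0.3120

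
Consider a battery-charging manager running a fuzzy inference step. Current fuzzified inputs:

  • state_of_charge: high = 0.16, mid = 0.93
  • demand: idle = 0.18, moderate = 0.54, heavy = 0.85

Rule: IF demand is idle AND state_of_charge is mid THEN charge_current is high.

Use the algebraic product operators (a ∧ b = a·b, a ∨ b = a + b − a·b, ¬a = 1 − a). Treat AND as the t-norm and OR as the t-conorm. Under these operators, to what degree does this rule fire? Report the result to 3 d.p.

0.167

firing strength: idle=0.18, mid=0.93; AND[a·b] → w = 0.1674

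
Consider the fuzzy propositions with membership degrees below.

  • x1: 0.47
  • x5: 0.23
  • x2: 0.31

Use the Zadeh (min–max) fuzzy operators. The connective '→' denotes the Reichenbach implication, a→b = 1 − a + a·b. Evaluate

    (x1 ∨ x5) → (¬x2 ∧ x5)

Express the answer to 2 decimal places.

x1 ∨ x5 = max(a, b) on (0.47, 0.23) = 0.47
¬x2 = 1 − 0.31 = 0.69
¬x2 ∧ x5 = min(a, b) on (0.69, 0.23) = 0.23
(x1 ∨ x5) → (¬x2 ∧ x5)  [Reichenbach: 1 − a + a·b] with a=0.47, b=0.23 → 0.64

0.64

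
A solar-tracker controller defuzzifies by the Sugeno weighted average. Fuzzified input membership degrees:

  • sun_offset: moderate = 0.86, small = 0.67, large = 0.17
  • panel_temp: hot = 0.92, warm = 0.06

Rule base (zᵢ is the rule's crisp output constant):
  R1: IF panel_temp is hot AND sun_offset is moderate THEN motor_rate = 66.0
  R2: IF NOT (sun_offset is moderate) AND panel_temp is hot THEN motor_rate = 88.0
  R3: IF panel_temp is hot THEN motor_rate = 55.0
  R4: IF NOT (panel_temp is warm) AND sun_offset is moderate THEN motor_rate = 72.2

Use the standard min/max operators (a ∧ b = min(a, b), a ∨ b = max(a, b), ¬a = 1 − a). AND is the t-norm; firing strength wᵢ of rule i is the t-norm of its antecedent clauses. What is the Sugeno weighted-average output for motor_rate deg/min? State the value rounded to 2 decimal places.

65.39

R1 (z=66.0): hot=0.92, moderate=0.86; AND[min(a, b)] → w = 0.86
R2 (z=88.0): ¬moderate=1−0.86=0.14, hot=0.92; AND[min(a, b)] → w = 0.14
R3 (z=55.0): hot=0.92 → w = 0.92
R4 (z=72.2): ¬warm=1−0.06=0.94, moderate=0.86; AND[min(a, b)] → w = 0.86
Weighted average = (0.86·66.0 + 0.14·88.0 + 0.92·55.0 + 0.86·72.2) / (0.86 + 0.14 + 0.92 + 0.86)
  = 181.7720 / 2.7800 = 65.39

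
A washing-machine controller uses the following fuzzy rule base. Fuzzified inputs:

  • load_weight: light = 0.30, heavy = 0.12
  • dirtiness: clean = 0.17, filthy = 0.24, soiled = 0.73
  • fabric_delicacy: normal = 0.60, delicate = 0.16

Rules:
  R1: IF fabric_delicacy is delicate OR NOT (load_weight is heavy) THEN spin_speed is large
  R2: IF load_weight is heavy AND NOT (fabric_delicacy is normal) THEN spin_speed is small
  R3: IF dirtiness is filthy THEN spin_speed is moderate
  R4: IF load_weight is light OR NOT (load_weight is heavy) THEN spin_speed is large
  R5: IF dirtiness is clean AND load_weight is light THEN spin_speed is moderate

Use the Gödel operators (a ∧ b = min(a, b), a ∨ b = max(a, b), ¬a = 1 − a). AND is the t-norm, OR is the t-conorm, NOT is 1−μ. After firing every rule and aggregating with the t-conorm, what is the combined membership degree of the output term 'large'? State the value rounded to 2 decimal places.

0.88

R1: delicate=0.16, ¬heavy=1−0.12=0.88; OR[max(a, b)] → w = 0.88
R2: heavy=0.12, ¬normal=1−0.60=0.40; AND[min(a, b)] → w = 0.12
R3: filthy=0.24 → w = 0.24
R4: light=0.30, ¬heavy=1−0.12=0.88; OR[max(a, b)] → w = 0.88
R5: clean=0.17, light=0.30; AND[min(a, b)] → w = 0.17
Rules with consequent 'large': {R1, R4} → strengths 0.88, 0.88
Aggregate via t-conorm [max(a, b)]: 0.88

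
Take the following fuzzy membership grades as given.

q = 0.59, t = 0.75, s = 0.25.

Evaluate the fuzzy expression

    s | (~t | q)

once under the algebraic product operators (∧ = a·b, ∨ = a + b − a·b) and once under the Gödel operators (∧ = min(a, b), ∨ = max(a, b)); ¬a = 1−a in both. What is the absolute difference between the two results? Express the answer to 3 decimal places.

Under algebraic product:
  ~t = 1 − 0.7500 = 0.2500
  ~t | q = a + b − a·b on (0.2500, 0.5900) = 0.6925
  s | (~t | q) = a + b − a·b on (0.2500, 0.6925) = 0.7694
  → value = 0.7694
Under Gödel:
  ~t = 1 − 0.75 = 0.25
  ~t | q = max(a, b) on (0.25, 0.59) = 0.59
  s | (~t | q) = max(a, b) on (0.25, 0.59) = 0.59
  → value = 0.5900
|0.7694 − 0.5900| = 0.179

0.179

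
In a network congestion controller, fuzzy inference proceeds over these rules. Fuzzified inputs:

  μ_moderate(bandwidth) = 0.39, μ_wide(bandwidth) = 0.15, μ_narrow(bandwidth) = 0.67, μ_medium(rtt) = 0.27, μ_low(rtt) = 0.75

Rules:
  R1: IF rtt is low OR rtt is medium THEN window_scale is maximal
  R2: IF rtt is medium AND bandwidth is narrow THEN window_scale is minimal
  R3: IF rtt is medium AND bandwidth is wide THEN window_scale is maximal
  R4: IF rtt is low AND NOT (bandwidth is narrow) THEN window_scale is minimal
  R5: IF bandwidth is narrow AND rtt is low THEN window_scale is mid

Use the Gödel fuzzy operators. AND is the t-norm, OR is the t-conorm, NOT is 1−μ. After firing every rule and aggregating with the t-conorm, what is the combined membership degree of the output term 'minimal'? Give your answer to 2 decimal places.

R1: low=0.75, medium=0.27; OR[max(a, b)] → w = 0.75
R2: medium=0.27, narrow=0.67; AND[min(a, b)] → w = 0.27
R3: medium=0.27, wide=0.15; AND[min(a, b)] → w = 0.15
R4: low=0.75, ¬narrow=1−0.67=0.33; AND[min(a, b)] → w = 0.33
R5: narrow=0.67, low=0.75; AND[min(a, b)] → w = 0.67
Rules with consequent 'minimal': {R2, R4} → strengths 0.27, 0.33
Aggregate via t-conorm [max(a, b)]: 0.33

0.33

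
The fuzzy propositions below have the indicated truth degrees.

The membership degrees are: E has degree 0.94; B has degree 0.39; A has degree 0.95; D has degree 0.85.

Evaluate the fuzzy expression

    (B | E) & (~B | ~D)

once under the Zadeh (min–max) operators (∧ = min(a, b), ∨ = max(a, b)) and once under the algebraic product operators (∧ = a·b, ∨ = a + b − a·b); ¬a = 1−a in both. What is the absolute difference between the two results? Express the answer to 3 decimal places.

0.034

Under Zadeh (min–max):
  B | E = max(a, b) on (0.39, 0.94) = 0.94
  ~B = 1 − 0.39 = 0.61
  ~D = 1 − 0.85 = 0.15
  ~B | ~D = max(a, b) on (0.61, 0.15) = 0.61
  (B | E) & (~B | ~D) = min(a, b) on (0.94, 0.61) = 0.61
  → value = 0.6100
Under algebraic product:
  B | E = a + b − a·b on (0.3900, 0.9400) = 0.9634
  ~B = 1 − 0.3900 = 0.6100
  ~D = 1 − 0.8500 = 0.1500
  ~B | ~D = a + b − a·b on (0.6100, 0.1500) = 0.6685
  (B | E) & (~B | ~D) = a·b on (0.9634, 0.6685) = 0.6440
  → value = 0.6440
|0.6100 − 0.6440| = 0.034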